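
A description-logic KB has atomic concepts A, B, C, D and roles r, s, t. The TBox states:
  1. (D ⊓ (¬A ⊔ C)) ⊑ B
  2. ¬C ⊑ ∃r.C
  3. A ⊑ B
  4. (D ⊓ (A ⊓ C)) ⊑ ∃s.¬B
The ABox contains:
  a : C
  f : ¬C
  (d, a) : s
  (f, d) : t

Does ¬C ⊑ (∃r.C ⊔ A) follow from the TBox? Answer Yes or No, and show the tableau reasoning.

Yes

1. ¬C ⊑ (∃r.C ⊔ A)  ⇔  (¬C ⊓ (∀r.¬C ⊓ ¬A)) unsat w.r.t. T
   all branches close; clash {C, ¬C} at an ∃-successor
2. Hence ¬C ⊑ (∃r.C ⊔ A): entailed.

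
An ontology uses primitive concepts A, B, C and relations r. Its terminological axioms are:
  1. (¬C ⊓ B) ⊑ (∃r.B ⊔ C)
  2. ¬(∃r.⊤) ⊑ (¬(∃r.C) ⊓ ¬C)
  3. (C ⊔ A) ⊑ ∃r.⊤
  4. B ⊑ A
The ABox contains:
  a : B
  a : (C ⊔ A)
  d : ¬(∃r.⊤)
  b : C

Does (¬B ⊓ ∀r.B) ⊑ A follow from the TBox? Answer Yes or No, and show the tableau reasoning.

No

1. (¬B ⊓ ∀r.B) ⊑ A  ⇔  ((¬B ⊓ ∀r.B) ⊓ ¬A) unsat w.r.t. T
   open: L(x₀) ⊇ {¬A, ¬B, ¬C, ∀r.B, ∃r.⊤} (+ ∃-successors)
2. Hence (¬B ⊓ ∀r.B) ⊑ A: not entailed.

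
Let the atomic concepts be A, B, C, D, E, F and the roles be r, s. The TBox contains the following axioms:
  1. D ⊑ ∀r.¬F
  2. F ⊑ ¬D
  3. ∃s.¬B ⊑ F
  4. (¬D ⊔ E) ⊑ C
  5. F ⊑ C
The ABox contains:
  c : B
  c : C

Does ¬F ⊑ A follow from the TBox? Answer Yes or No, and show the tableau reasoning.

No

1. ¬F ⊑ A  ⇔  (¬F ⊓ ¬A) unsat w.r.t. T
   open: L(x₀) ⊇ {D, ¬A, ¬E, ¬F, ∀r.¬F, …}
2. Hence ¬F ⊑ A: not entailed.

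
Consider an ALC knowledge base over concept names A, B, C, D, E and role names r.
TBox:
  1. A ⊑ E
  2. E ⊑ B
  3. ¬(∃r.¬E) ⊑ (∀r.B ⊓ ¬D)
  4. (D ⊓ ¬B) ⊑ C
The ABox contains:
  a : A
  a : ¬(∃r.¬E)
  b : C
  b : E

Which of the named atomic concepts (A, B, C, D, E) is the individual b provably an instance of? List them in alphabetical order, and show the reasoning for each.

1. b : A?  L(b) = {C, E} ∪ {¬A}
   apply at b: E⊑B
   open: L(b) ⊇ {B, C, E, ¬A, ∃r.¬E} (+ ∃-successors) — b ∉ A possible
2. b : B?  L(b) = {C, E} ∪ {¬B}
   clash {B, ¬B} at b — b ∈ B
3. b : C?  L(b) = {C, E} ∪ {¬C}
   clash {C, ¬C} at b — b ∈ C
4. b : D?  L(b) = {C, E} ∪ {¬D}
   apply at b: E⊑B
   open: L(b) ⊇ {B, C, E, ¬D, ∃r.¬E} (+ ∃-successors) — b ∉ D possible
5. b : E?  L(b) = {C, E} ∪ {¬E}
   clash {E, ¬E} at b — b ∈ E
6. Entailed for b: {B, C, E}

{B, C, E}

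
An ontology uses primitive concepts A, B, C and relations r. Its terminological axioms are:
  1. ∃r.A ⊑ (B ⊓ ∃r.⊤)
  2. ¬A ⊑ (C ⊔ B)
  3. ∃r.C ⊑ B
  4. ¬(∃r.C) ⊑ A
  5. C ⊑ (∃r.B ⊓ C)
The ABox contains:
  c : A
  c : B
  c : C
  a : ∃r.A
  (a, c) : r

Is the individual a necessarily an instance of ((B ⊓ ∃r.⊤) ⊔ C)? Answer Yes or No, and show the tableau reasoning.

Yes

1. a : ((B ⊓ ∃r.⊤) ⊔ C)?  L(a) = {∃r.A} ∪ {((¬B ⊔ ∀r.⊥) ⊓ ¬C)}
   clash ⊥ at c — a ∈ ((B ⊓ ∃r.⊤) ⊔ C)
2. Hence a : ((B ⊓ ∃r.⊤) ⊔ C): entailed.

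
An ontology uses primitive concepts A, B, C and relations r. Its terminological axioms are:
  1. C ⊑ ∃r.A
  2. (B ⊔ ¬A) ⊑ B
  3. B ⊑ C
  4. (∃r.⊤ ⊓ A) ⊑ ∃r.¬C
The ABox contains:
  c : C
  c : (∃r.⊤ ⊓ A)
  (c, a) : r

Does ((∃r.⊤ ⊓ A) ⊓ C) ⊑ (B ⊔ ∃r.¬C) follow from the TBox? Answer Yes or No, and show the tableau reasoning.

1. ((∃r.⊤ ⊓ A) ⊓ C) ⊑ (B ⊔ ∃r.¬C)  ⇔  (((∃r.⊤ ⊓ A) ⊓ C) ⊓ (¬B ⊓ ∀r.C)) unsat w.r.t. T
   all branches close; clash {B, ¬B} at x₀
2. Hence ((∃r.⊤ ⊓ A) ⊓ C) ⊑ (B ⊔ ∃r.¬C): entailed.

Yes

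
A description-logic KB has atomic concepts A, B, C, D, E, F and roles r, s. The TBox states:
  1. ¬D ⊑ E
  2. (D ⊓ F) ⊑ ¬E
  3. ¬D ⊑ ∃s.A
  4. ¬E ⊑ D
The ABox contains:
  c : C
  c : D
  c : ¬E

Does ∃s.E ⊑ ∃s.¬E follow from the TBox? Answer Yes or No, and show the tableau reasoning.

1. ∃s.E ⊑ ∃s.¬E  ⇔  (∃s.E ⊓ ∀s.E) unsat w.r.t. T
   open: L(x₀) ⊇ {D, ¬F, ∀s.E, ∃s.E} (+ ∃-successors)
2. Hence ∃s.E ⊑ ∃s.¬E: not entailed.

No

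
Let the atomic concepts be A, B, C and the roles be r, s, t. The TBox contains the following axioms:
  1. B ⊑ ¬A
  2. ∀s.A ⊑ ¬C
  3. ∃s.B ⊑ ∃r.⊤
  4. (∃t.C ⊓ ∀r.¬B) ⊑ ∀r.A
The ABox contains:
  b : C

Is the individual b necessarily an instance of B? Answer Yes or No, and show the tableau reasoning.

1. b : B?  L(b) = {C} ∪ {¬B}
   open: L(b) ⊇ {C, ¬B, ∀s.¬B, ∀t.¬C, ∃s.¬A} (+ ∃-successors) — b ∉ B possible
2. Hence b : B: not entailed.

No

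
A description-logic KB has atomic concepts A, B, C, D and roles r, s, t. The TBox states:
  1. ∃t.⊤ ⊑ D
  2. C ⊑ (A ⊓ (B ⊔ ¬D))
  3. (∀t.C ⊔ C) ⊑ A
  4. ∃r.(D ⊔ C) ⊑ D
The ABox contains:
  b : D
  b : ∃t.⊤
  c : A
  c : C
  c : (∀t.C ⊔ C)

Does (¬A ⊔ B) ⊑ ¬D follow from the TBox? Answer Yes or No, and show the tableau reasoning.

No

1. (¬A ⊔ B) ⊑ ¬D  ⇔  ((¬A ⊔ B) ⊓ D) unsat w.r.t. T
   open: L(x₀) ⊇ {D, ¬A, ¬C, ∃t.¬C} (+ ∃-successors)
2. Hence (¬A ⊔ B) ⊑ ¬D: not entailed.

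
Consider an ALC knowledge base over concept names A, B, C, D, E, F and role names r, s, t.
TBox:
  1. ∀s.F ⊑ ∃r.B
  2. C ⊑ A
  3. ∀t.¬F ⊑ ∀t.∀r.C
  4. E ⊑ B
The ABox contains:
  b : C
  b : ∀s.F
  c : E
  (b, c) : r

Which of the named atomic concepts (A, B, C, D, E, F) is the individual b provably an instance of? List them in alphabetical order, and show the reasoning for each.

1. b : A?  L(b) = {C, ∀s.F} ∪ {¬A}
   clash {A, ¬A} at b — b ∈ A
2. b : B?  L(b) = {C, ∀s.F} ∪ {¬B}
   apply at b: ∀s.F⊑∃r.B; C⊑A
   open: L(b) ⊇ {A, C, ¬B, ¬E, ∀s.F, …} (+ ∃-successors) — b ∉ B possible
3. b : C?  L(b) = {C, ∀s.F} ∪ {¬C}
   clash {C, ¬C} at b — b ∈ C
4. b : D?  L(b) = {C, ∀s.F} ∪ {¬D}
   apply at b: ∀s.F⊑∃r.B; C⊑A
   open: L(b) ⊇ {A, C, ¬D, ¬E, ∀s.F, …} (+ ∃-successors) — b ∉ D possible
5. b : E?  L(b) = {C, ∀s.F} ∪ {¬E}
   apply at b: ∀s.F⊑∃r.B; C⊑A
   open: L(b) ⊇ {A, C, ¬E, ∀s.F, ∃r.B, …} (+ ∃-successors) — b ∉ E possible
6. b : F?  L(b) = {C, ∀s.F} ∪ {¬F}
   apply at b: ∀s.F⊑∃r.B; C⊑A
   open: L(b) ⊇ {A, C, ¬E, ¬F, ∀s.F, …} (+ ∃-successors) — b ∉ F possible
7. Entailed for b: {A, C}

{A, C}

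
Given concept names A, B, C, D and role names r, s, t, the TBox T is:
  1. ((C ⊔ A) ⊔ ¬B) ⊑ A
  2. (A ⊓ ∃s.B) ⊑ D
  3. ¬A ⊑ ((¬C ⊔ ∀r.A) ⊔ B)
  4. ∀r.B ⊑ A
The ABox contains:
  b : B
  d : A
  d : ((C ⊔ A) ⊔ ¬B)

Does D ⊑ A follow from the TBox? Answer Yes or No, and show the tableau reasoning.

No

1. D ⊑ A  ⇔  (D ⊓ ¬A) unsat w.r.t. T
   apply at x₀: ¬A⊑((¬C ⊔ ∀r.A) ⊔ B)
   open: L(x₀) ⊇ {B, D, ¬A, ¬C, ∃r.¬B} (+ ∃-successors)
2. Hence D ⊑ A: not entailed.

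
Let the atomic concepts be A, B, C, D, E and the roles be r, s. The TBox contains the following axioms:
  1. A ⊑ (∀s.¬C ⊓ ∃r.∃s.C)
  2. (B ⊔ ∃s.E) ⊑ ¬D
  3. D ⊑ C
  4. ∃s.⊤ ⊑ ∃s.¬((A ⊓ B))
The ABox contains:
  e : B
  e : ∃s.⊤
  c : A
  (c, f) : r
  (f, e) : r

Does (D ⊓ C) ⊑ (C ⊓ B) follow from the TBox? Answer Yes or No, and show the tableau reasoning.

No

1. (D ⊓ C) ⊑ (C ⊓ B)  ⇔  ((D ⊓ C) ⊓ (¬C ⊔ ¬B)) unsat w.r.t. T
   open: L(x₀) ⊇ {C, D, ¬A, ¬B, ∀s.¬E, …}
2. Hence (D ⊓ C) ⊑ (C ⊓ B): not entailed.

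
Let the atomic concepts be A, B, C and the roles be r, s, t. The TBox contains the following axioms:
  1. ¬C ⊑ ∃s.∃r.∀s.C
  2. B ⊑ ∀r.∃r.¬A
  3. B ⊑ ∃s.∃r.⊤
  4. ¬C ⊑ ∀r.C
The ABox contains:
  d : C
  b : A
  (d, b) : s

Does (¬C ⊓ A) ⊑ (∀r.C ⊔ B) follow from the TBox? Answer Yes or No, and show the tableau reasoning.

Yes

1. (¬C ⊓ A) ⊑ (∀r.C ⊔ B)  ⇔  ((¬C ⊓ A) ⊓ (∃r.¬C ⊓ ¬B)) unsat w.r.t. T
   all branches close; clash {C, ¬C} at an ∃-successor
2. Hence (¬C ⊓ A) ⊑ (∀r.C ⊔ B): entailed.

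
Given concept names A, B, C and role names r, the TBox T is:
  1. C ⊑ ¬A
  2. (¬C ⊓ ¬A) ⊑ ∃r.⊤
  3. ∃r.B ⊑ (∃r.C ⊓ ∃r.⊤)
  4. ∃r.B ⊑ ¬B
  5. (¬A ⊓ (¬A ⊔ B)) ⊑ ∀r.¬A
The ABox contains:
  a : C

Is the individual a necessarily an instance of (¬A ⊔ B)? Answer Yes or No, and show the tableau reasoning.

1. a : (¬A ⊔ B)?  L(a) = {C} ∪ {(A ⊓ ¬B)}
   clash {A, ¬A} at a — a ∈ (¬A ⊔ B)
2. Hence a : (¬A ⊔ B): entailed.

Yes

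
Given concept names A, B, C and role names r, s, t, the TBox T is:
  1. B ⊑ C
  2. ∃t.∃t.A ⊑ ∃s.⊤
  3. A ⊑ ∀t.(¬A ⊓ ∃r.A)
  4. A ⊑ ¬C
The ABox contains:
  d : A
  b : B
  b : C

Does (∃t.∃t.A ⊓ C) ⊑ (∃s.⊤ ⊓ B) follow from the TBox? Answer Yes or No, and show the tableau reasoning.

1. (∃t.∃t.A ⊓ C) ⊑ (∃s.⊤ ⊓ B)  ⇔  ((∃t.∃t.A ⊓ C) ⊓ (∀s.⊥ ⊔ ¬B)) unsat w.r.t. T
   apply at x₀: ∃t.∃t.A⊑∃s.⊤
   open: L(x₀) ⊇ {C, ¬A, ¬B, ∃s.⊤, ∃t.∃t.A} (+ ∃-successors)
2. Hence (∃t.∃t.A ⊓ C) ⊑ (∃s.⊤ ⊓ B): not entailed.

No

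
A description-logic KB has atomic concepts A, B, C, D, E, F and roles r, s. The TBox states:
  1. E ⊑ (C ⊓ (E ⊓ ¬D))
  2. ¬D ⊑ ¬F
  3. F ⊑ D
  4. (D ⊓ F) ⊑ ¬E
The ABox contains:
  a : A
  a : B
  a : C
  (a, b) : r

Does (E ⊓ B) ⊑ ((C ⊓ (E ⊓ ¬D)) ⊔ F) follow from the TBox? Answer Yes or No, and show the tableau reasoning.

1. (E ⊓ B) ⊑ ((C ⊓ (E ⊓ ¬D)) ⊔ F)  ⇔  ((E ⊓ B) ⊓ ((¬C ⊔ (¬E ⊔ D)) ⊓ ¬F)) unsat w.r.t. T
   all branches close; clash {E, ¬E} at x₀
2. Hence (E ⊓ B) ⊑ ((C ⊓ (E ⊓ ¬D)) ⊔ F): entailed.

Yes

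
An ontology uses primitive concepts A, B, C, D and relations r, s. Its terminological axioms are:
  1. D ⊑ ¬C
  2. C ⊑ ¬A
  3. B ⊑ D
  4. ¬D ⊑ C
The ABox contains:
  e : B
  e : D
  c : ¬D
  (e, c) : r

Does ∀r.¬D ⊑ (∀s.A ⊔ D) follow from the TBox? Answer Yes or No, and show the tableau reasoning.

No

1. ∀r.¬D ⊑ (∀s.A ⊔ D)  ⇔  (∀r.¬D ⊓ (∃s.¬A ⊓ ¬D)) unsat w.r.t. T
   apply at x₀: ¬D⊑C
   open: L(x₀) ⊇ {C, ¬A, ¬B, ¬D, ∀r.¬D, …} (+ ∃-successors)
2. Hence ∀r.¬D ⊑ (∀s.A ⊔ D): not entailed.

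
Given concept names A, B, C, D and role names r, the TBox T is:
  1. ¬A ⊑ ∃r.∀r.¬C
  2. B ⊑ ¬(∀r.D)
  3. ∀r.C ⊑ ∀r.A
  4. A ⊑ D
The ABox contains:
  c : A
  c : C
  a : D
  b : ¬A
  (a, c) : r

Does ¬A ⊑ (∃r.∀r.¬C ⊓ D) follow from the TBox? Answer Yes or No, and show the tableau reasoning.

No

1. ¬A ⊑ (∃r.∀r.¬C ⊓ D)  ⇔  (¬A ⊓ (∀r.∃r.C ⊔ ¬D)) unsat w.r.t. T
   apply at x₀: ¬A⊑∃r.∀r.¬C
   open: L(x₀) ⊇ {¬A, ¬B, ¬D, ∃r.¬C, ∃r.∀r.¬C} (+ ∃-successors)
2. Hence ¬A ⊑ (∃r.∀r.¬C ⊓ D): not entailed.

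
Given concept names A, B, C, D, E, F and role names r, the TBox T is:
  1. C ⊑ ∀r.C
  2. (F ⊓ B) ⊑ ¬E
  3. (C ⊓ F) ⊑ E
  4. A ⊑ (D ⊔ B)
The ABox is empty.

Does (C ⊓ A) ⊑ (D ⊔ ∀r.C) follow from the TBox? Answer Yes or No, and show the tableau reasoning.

Yes

1. (C ⊓ A) ⊑ (D ⊔ ∀r.C)  ⇔  ((C ⊓ A) ⊓ (¬D ⊓ ∃r.¬C)) unsat w.r.t. T
   all branches close; clash {E, ¬E} at x₀
2. Hence (C ⊓ A) ⊑ (D ⊔ ∀r.C): entailed.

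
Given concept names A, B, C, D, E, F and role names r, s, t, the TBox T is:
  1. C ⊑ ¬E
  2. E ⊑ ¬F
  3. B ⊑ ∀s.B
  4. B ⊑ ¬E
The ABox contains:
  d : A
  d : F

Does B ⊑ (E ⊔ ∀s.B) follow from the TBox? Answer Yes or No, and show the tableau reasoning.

1. B ⊑ (E ⊔ ∀s.B)  ⇔  (B ⊓ (¬E ⊓ ∃s.¬B)) unsat w.r.t. T
   all branches close; clash {B, ¬B} at an ∃-successor
2. Hence B ⊑ (E ⊔ ∀s.B): entailed.

Yes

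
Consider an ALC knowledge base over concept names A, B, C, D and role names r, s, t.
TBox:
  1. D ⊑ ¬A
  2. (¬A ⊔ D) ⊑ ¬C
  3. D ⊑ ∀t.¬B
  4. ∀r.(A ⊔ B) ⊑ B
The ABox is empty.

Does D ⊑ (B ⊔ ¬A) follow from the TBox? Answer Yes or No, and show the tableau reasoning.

Yes

1. D ⊑ (B ⊔ ¬A)  ⇔  (D ⊓ (¬B ⊓ A)) unsat w.r.t. T
   all branches close; clash {A, ¬A} at x₀
2. Hence D ⊑ (B ⊔ ¬A): entailed.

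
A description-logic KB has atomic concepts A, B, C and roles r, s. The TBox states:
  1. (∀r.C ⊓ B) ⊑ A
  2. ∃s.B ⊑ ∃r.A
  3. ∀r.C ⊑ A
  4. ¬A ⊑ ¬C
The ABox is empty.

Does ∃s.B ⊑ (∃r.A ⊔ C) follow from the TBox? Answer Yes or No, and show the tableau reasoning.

Yes

1. ∃s.B ⊑ (∃r.A ⊔ C)  ⇔  (∃s.B ⊓ (∀r.¬A ⊓ ¬C)) unsat w.r.t. T
   all branches close; clash {A, ¬A} at an ∃-successor
2. Hence ∃s.B ⊑ (∃r.A ⊔ C): entailed.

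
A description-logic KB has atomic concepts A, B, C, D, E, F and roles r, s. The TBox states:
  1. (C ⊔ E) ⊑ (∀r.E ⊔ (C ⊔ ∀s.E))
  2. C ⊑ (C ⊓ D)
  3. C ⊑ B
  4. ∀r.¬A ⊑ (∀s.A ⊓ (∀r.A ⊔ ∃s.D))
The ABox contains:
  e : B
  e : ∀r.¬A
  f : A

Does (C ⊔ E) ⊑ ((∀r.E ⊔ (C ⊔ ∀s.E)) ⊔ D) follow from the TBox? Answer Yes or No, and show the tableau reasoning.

Yes

1. (C ⊔ E) ⊑ ((∀r.E ⊔ (C ⊔ ∀s.E)) ⊔ D)  ⇔  ((C ⊔ E) ⊓ ((∃r.¬E ⊓ (¬C ⊓ ∃s.¬E)) ⊓ ¬D)) unsat w.r.t. T
   all branches close; clash {E, ¬E} at an ∃-successor
2. Hence (C ⊔ E) ⊑ ((∀r.E ⊔ (C ⊔ ∀s.E)) ⊔ D): entailed.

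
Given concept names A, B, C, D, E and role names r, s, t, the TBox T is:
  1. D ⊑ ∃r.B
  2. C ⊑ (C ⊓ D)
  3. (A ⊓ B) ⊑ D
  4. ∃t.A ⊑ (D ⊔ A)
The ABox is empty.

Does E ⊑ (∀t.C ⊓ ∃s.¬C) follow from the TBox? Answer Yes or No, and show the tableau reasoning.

No

1. E ⊑ (∀t.C ⊓ ∃s.¬C)  ⇔  (E ⊓ (∃t.¬C ⊔ ∀s.C)) unsat w.r.t. T
   open: L(x₀) ⊇ {E, ¬A, ¬C, ¬D, ∀t.¬A, …} (+ ∃-successors)
2. Hence E ⊑ (∀t.C ⊓ ∃s.¬C): not entailed.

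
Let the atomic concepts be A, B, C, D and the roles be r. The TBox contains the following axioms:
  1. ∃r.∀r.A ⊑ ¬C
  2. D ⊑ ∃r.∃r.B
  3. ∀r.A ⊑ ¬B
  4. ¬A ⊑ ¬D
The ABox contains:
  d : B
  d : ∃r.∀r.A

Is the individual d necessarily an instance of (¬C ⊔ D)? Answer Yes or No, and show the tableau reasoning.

Yes

1. d : (¬C ⊔ D)?  L(d) = {B, ∃r.∀r.A} ∪ {(C ⊓ ¬D)}
   clash {B, ¬B} at d — d ∈ (¬C ⊔ D)
2. Hence d : (¬C ⊔ D): entailed.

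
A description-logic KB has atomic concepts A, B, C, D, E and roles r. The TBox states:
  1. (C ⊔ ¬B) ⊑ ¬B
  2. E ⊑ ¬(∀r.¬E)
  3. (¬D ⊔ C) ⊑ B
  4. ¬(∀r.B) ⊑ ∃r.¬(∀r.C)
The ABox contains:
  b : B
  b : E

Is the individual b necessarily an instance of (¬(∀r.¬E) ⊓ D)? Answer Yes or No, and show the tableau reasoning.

1. b : (¬(∀r.¬E) ⊓ D)?  L(b) = {B, E} ∪ {(∀r.¬E ⊔ ¬D)}
   apply at b: E⊑¬(∀r.¬E)
   open: L(b) ⊇ {B, E, ¬C, ¬D, ∀r.B, …} (+ ∃-successors) — b ∉ (¬(∀r.¬E) ⊓ D) possible
2. Hence b : (¬(∀r.¬E) ⊓ D): not entailed.

No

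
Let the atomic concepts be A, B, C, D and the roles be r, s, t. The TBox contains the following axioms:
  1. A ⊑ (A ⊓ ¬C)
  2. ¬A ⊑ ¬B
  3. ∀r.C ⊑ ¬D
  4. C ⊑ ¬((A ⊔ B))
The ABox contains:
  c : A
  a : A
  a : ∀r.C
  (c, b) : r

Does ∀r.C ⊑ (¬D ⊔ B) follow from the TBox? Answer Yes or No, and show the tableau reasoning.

1. ∀r.C ⊑ (¬D ⊔ B)  ⇔  (∀r.C ⊓ (D ⊓ ¬B)) unsat w.r.t. T
   all branches close; clash {D, ¬D} at x₀
2. Hence ∀r.C ⊑ (¬D ⊔ B): entailed.

Yes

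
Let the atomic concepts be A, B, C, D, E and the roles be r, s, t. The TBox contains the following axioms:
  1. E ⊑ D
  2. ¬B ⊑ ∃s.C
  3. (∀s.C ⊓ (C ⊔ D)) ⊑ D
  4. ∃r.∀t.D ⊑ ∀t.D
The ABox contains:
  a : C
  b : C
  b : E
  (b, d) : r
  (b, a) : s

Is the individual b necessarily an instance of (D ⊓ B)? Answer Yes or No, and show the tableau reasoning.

1. b : (D ⊓ B)?  L(b) = {C, E} ∪ {(¬D ⊔ ¬B)}
   apply at b: E⊑D
   open: L(b) ⊇ {C, D, E, ¬B, ∀r.∃t.¬D, …} (+ ∃-successors) — b ∉ (D ⊓ B) possible
2. Hence b : (D ⊓ B): not entailed.

No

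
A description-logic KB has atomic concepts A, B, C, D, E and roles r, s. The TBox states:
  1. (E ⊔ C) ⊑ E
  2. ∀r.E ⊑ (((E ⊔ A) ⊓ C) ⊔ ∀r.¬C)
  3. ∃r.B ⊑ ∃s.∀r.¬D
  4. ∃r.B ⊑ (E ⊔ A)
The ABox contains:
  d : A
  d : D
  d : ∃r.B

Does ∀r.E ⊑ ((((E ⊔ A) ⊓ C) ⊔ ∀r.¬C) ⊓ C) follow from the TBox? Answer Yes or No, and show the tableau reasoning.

No

1. ∀r.E ⊑ ((((E ⊔ A) ⊓ C) ⊔ ∀r.¬C) ⊓ C)  ⇔  (∀r.E ⊓ ((((¬E ⊓ ¬A) ⊔ ¬C) ⊓ ∃r.C) ⊔ ¬C)) unsat w.r.t. T
   apply at x₀: ∀r.E⊑(((E ⊔ A) ⊓ C) ⊔ ∀r.¬C)
   open: L(x₀) ⊇ {¬C, ¬E, ∀r.E, ∀r.¬B, ∀r.¬C}
2. Hence ∀r.E ⊑ ((((E ⊔ A) ⊓ C) ⊔ ∀r.¬C) ⊓ C): not entailed.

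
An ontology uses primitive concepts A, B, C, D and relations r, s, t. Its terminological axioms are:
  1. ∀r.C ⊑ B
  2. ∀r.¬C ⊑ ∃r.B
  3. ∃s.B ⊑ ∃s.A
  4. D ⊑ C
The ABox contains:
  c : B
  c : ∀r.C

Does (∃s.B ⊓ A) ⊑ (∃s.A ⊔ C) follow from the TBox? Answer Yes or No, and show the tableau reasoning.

1. (∃s.B ⊓ A) ⊑ (∃s.A ⊔ C)  ⇔  ((∃s.B ⊓ A) ⊓ (∀s.¬A ⊓ ¬C)) unsat w.r.t. T
   all branches close; clash {C, ¬C} at x₀
2. Hence (∃s.B ⊓ A) ⊑ (∃s.A ⊔ C): entailed.

Yes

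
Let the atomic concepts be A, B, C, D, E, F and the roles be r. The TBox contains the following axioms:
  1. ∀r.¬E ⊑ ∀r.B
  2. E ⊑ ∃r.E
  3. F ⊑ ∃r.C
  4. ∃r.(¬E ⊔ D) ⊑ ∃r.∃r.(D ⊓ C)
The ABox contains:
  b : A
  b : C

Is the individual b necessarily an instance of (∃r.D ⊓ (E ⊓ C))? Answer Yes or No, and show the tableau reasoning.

1. b : (∃r.D ⊓ (E ⊓ C))?  L(b) = {A, C} ∪ {(∀r.¬D ⊔ (¬E ⊔ ¬C))}
   open: L(b) ⊇ {A, C, ¬E, ¬F, ∀r.(E ⊓ ¬D), …} (+ ∃-successors) — b ∉ (∃r.D ⊓ (E ⊓ C)) possible
2. Hence b : (∃r.D ⊓ (E ⊓ C)): not entailed.

No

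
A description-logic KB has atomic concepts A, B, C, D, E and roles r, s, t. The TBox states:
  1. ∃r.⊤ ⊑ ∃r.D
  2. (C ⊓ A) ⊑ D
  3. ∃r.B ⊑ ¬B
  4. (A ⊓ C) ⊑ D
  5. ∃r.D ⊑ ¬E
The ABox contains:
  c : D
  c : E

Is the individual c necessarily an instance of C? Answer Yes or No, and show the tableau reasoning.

1. c : C?  L(c) = {D, E} ∪ {¬C}
   open: L(c) ⊇ {D, E, ¬C, ∀r.¬B, ∀r.¬D, …} — c ∉ C possible
2. Hence c : C: not entailed.

No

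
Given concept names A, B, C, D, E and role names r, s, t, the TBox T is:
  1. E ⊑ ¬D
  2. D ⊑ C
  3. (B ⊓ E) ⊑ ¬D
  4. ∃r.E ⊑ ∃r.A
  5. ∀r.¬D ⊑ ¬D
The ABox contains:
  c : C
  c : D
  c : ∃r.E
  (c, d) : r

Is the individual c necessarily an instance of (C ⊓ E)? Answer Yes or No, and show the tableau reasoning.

1. c : (C ⊓ E)?  L(c) = {C, D, ∃r.E} ∪ {(¬C ⊔ ¬E)}
   apply at c: ∃r.E⊑∃r.A
   open: L(c) ⊇ {C, D, ¬E, ∃r.A, ∃r.D, …} (+ ∃-successors) — c ∉ (C ⊓ E) possible
2. Hence c : (C ⊓ E): not entailed.

No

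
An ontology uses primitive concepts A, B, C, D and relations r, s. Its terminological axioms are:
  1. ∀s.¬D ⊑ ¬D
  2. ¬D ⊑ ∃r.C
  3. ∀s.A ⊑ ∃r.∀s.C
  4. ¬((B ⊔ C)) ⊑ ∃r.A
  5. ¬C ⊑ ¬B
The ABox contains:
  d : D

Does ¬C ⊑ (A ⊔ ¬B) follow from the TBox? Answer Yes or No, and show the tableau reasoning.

1. ¬C ⊑ (A ⊔ ¬B)  ⇔  (¬C ⊓ (¬A ⊓ B)) unsat w.r.t. T
   all branches close; clash {B, ¬B} at x₀
2. Hence ¬C ⊑ (A ⊔ ¬B): entailed.

Yes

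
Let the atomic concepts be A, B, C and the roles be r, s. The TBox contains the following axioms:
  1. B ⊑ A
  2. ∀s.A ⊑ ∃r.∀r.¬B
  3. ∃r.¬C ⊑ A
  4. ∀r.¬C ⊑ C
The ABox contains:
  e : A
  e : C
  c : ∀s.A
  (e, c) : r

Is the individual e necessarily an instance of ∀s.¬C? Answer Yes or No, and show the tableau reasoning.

1. e : ∀s.¬C?  L(e) = {A, C} ∪ {∃s.C}
   open: L(e) ⊇ {A, C, ∃s.C, ∃s.¬A} (+ ∃-successors) — e ∉ ∀s.¬C possible
2. Hence e : ∀s.¬C: not entailed.

No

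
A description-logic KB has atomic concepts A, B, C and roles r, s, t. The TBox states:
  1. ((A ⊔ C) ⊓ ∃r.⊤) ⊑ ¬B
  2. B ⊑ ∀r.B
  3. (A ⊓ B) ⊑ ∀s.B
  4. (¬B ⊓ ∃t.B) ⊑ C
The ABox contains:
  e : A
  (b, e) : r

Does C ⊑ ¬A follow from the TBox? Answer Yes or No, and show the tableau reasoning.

No

1. C ⊑ ¬A  ⇔  (C ⊓ A) unsat w.r.t. T
   open: L(x₀) ⊇ {A, C, ¬B}
2. Hence C ⊑ ¬A: not entailed.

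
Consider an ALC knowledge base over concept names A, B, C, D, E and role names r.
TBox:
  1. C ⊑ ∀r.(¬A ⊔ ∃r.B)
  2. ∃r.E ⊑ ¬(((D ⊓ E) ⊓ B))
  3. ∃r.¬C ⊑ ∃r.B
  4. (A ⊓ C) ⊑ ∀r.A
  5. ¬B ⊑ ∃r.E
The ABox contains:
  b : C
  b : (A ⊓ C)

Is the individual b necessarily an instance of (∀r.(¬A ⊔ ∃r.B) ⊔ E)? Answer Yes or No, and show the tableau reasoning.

Yes

1. b : (∀r.(¬A ⊔ ∃r.B) ⊔ E)?  L(b) = {C, (A ⊓ C)} ∪ {(∃r.(A ⊓ ∀r.¬B) ⊓ ¬E)}
   clash {B, ¬B} at an ∃-successor — b ∈ (∀r.(¬A ⊔ ∃r.B) ⊔ E)
2. Hence b : (∀r.(¬A ⊔ ∃r.B) ⊔ E): entailed.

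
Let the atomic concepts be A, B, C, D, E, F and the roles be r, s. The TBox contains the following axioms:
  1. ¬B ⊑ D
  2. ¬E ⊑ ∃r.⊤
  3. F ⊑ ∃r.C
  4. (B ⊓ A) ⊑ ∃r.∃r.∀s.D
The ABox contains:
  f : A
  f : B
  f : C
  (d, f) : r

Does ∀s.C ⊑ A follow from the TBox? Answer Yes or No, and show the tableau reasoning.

No

1. ∀s.C ⊑ A  ⇔  (∀s.C ⊓ ¬A) unsat w.r.t. T
   open: L(x₀) ⊇ {B, E, ¬A, ¬F, ∀s.C}
2. Hence ∀s.C ⊑ A: not entailed.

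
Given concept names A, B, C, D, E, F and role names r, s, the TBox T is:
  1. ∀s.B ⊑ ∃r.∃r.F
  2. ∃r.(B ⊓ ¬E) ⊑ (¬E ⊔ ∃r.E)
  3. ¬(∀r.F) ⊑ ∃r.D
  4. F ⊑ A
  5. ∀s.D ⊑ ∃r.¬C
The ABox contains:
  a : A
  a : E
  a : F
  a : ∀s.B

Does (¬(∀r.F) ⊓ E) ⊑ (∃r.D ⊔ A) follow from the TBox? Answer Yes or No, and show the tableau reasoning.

1. (¬(∀r.F) ⊓ E) ⊑ (∃r.D ⊔ A)  ⇔  ((∃r.¬F ⊓ E) ⊓ (∀r.¬D ⊓ ¬A)) unsat w.r.t. T
   all branches close; clash {A, ¬A} at x₀
2. Hence (¬(∀r.F) ⊓ E) ⊑ (∃r.D ⊔ A): entailed.

Yes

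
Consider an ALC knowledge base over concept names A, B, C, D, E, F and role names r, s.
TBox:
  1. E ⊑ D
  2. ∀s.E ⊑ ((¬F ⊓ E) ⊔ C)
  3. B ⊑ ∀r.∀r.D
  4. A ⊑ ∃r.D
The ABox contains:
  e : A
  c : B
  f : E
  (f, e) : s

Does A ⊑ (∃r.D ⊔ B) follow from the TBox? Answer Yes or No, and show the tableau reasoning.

1. A ⊑ (∃r.D ⊔ B)  ⇔  (A ⊓ (∀r.¬D ⊓ ¬B)) unsat w.r.t. T
   all branches close; clash {D, ¬D} at an ∃-successor
2. Hence A ⊑ (∃r.D ⊔ B): entailed.

Yes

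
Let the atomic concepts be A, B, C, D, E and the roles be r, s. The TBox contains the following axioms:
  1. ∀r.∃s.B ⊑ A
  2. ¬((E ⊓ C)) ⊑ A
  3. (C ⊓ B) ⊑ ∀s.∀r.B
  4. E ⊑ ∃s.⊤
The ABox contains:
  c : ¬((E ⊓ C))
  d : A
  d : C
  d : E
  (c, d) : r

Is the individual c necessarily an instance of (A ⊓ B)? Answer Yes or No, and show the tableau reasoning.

1. c : (A ⊓ B)?  L(c) = {¬((E ⊓ C))} ∪ {(¬A ⊔ ¬B)}
   apply at c: ¬((E ⊓ C))⊑A
   open: L(c) ⊇ {A, ¬B, ¬E} — c ∉ (A ⊓ B) possible
2. Hence c : (A ⊓ B): not entailed.

No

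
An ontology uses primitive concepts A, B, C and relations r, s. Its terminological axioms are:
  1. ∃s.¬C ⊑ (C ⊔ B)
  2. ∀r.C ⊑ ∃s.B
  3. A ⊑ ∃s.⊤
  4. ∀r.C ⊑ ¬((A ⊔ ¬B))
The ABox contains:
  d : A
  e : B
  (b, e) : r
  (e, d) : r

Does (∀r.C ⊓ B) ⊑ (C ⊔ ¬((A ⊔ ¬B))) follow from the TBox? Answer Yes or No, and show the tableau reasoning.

1. (∀r.C ⊓ B) ⊑ (C ⊔ ¬((A ⊔ ¬B)))  ⇔  ((∀r.C ⊓ B) ⊓ (¬C ⊓ (A ⊔ ¬B))) unsat w.r.t. T
   all branches close; clash {B, ¬B} at x₀
2. Hence (∀r.C ⊓ B) ⊑ (C ⊔ ¬((A ⊔ ¬B))): entailed.

Yes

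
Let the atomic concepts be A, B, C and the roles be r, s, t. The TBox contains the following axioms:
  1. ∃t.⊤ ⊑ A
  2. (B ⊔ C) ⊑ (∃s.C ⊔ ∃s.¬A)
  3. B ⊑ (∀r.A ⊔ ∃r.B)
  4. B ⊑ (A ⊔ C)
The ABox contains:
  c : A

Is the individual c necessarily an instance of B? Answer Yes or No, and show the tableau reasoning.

No

1. c : B?  L(c) = {A} ∪ {¬B}
   open: L(c) ⊇ {A, ¬B, ¬C} — c ∉ B possible
2. Hence c : B: not entailed.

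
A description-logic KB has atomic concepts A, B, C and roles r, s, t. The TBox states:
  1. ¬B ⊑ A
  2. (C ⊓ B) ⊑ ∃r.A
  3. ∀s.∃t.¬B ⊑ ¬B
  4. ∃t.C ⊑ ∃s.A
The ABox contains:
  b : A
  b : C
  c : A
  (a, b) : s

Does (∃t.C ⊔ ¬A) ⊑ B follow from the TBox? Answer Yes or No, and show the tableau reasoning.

No

1. (∃t.C ⊔ ¬A) ⊑ B  ⇔  ((∃t.C ⊔ ¬A) ⊓ ¬B) unsat w.r.t. T
   apply at x₀: ¬B⊑A
   open: L(x₀) ⊇ {A, ¬B, ∃s.A, ∃t.C} (+ ∃-successors)
2. Hence (∃t.C ⊔ ¬A) ⊑ B: not entailed.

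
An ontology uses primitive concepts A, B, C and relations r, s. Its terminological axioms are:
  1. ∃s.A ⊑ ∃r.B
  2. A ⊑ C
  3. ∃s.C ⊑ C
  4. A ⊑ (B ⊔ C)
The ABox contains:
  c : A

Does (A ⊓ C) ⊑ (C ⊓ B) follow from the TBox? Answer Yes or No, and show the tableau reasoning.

No

1. (A ⊓ C) ⊑ (C ⊓ B)  ⇔  ((A ⊓ C) ⊓ (¬C ⊔ ¬B)) unsat w.r.t. T
   apply at x₀: A⊑(B ⊔ C)
   open: L(x₀) ⊇ {A, C, ¬B, ∀s.¬A}
2. Hence (A ⊓ C) ⊑ (C ⊓ B): not entailed.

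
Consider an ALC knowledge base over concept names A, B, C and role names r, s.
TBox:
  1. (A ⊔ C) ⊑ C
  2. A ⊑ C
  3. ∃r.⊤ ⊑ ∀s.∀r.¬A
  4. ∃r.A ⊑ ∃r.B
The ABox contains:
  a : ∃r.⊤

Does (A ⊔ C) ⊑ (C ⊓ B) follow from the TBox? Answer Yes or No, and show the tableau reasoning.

No

1. (A ⊔ C) ⊑ (C ⊓ B)  ⇔  ((A ⊔ C) ⊓ (¬C ⊔ ¬B)) unsat w.r.t. T
   apply at x₀: (A ⊔ C)⊑C
   open: L(x₀) ⊇ {A, C, ¬B, ∀r.¬A, ∀r.⊥}
2. Hence (A ⊔ C) ⊑ (C ⊓ B): not entailed.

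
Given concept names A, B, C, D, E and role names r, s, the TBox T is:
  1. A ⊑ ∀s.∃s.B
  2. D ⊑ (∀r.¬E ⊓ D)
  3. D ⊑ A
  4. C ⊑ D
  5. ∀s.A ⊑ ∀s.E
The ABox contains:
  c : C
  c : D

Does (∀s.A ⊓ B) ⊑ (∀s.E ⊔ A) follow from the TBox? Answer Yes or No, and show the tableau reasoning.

1. (∀s.A ⊓ B) ⊑ (∀s.E ⊔ A)  ⇔  ((∀s.A ⊓ B) ⊓ (∃s.¬E ⊓ ¬A)) unsat w.r.t. T
   all branches close; clash {A, ¬A} at x₀
2. Hence (∀s.A ⊓ B) ⊑ (∀s.E ⊔ A): entailed.

Yes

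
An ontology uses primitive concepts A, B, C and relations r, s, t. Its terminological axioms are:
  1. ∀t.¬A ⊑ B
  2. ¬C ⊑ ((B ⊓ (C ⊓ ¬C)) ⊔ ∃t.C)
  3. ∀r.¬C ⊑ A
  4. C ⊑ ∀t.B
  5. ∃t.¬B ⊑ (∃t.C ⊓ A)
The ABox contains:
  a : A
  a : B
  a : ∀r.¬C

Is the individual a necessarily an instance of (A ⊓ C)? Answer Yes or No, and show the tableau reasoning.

1. a : (A ⊓ C)?  L(a) = {A, B, ∀r.¬C} ∪ {(¬A ⊔ ¬C)}
   open: L(a) ⊇ {A, B, ¬C, ∀r.¬C, ∀t.B, …} (+ ∃-successors) — a ∉ (A ⊓ C) possible
2. Hence a : (A ⊓ C): not entailed.

No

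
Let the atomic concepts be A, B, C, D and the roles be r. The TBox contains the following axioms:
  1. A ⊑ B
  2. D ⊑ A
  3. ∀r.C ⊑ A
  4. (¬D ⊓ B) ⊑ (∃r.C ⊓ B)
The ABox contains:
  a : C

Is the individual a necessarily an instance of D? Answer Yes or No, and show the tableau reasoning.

1. a : D?  L(a) = {C} ∪ {¬D}
   open: L(a) ⊇ {C, ¬A, ¬B, ¬D, ∃r.¬C} (+ ∃-successors) — a ∉ D possible
2. Hence a : D: not entailed.

No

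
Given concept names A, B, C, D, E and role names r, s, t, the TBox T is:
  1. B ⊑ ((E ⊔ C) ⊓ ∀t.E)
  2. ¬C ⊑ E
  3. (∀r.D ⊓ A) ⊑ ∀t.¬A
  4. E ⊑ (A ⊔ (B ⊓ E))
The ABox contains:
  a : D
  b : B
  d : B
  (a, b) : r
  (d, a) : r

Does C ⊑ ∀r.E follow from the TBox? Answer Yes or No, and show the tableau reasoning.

1. C ⊑ ∀r.E  ⇔  (C ⊓ ∃r.¬E) unsat w.r.t. T
   open: L(x₀) ⊇ {C, ¬B, ¬E, ∃r.¬D, ∃r.¬E} (+ ∃-successors)
2. Hence C ⊑ ∀r.E: not entailed.

No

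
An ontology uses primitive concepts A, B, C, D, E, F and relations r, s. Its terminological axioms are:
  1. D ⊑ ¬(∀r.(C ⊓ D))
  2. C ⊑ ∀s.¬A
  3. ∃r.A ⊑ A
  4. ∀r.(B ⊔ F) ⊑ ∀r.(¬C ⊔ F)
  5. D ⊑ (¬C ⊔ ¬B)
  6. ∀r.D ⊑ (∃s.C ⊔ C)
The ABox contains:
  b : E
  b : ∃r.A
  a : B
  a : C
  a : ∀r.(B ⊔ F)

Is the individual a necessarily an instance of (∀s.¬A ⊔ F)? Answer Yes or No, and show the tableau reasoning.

1. a : (∀s.¬A ⊔ F)?  L(a) = {B, C, ∀r.(B ⊔ F)} ∪ {(∃s.A ⊓ ¬F)}
   clash {B, ¬B} at a — a ∈ (∀s.¬A ⊔ F)
2. Hence a : (∀s.¬A ⊔ F): entailed.

Yes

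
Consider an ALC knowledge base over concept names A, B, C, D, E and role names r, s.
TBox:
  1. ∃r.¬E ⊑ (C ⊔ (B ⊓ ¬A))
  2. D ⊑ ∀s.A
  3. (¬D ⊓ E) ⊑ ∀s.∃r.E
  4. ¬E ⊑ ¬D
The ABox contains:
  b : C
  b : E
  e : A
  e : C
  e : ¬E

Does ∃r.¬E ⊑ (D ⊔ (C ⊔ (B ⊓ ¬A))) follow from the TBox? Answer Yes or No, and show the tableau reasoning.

Yes

1. ∃r.¬E ⊑ (D ⊔ (C ⊔ (B ⊓ ¬A)))  ⇔  (∃r.¬E ⊓ (¬D ⊓ (¬C ⊓ (¬B ⊔ A)))) unsat w.r.t. T
   all branches close; clash {A, ¬A} at x₀
2. Hence ∃r.¬E ⊑ (D ⊔ (C ⊔ (B ⊓ ¬A))): entailed.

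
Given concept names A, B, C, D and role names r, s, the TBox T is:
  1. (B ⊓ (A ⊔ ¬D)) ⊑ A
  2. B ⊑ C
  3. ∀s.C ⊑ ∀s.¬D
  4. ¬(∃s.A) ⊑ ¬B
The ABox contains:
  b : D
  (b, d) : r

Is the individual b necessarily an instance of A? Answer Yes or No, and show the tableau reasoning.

No

1. b : A?  L(b) = {D} ∪ {¬A}
   open: L(b) ⊇ {D, ¬A, ¬B, ∃s.¬C} (+ ∃-successors) — b ∉ A possible
2. Hence b : A: not entailed.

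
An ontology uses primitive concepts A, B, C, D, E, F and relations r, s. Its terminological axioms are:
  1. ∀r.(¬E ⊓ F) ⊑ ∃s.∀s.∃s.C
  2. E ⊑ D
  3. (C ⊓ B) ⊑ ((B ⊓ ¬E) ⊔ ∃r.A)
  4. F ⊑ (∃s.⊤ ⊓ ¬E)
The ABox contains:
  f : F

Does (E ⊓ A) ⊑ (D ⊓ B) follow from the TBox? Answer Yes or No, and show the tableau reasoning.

1. (E ⊓ A) ⊑ (D ⊓ B)  ⇔  ((E ⊓ A) ⊓ (¬D ⊔ ¬B)) unsat w.r.t. T
   apply at x₀: E⊑D
   open: L(x₀) ⊇ {A, D, E, ¬B, ¬F, …} (+ ∃-successors)
2. Hence (E ⊓ A) ⊑ (D ⊓ B): not entailed.

No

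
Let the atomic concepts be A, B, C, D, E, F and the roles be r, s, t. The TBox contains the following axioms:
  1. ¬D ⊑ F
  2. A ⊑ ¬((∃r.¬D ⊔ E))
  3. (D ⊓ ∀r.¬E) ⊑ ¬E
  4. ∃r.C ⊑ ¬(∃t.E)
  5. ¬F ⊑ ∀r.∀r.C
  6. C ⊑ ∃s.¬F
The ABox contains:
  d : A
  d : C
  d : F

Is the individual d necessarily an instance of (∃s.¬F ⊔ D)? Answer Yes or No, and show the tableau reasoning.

1. d : (∃s.¬F ⊔ D)?  L(d) = {A, C, F} ∪ {(∀s.F ⊓ ¬D)}
   clash {F, ¬F} at an ∃-successor — d ∈ (∃s.¬F ⊔ D)
2. Hence d : (∃s.¬F ⊔ D): entailed.

Yes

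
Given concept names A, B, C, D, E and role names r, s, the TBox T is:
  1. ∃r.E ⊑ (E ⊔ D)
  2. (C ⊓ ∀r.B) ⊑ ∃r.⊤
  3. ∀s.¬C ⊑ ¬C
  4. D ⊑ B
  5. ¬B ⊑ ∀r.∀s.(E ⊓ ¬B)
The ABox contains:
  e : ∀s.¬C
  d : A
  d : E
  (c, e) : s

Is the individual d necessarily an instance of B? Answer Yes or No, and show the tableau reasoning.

1. d : B?  L(d) = {A, E} ∪ {¬B}
   apply at d: ¬B⊑∀r.∀s.(E ⊓ ¬B)
   open: L(d) ⊇ {A, E, ¬B, ¬C, ¬D, …} (+ ∃-successors) — d ∉ B possible
2. Hence d : B: not entailed.

No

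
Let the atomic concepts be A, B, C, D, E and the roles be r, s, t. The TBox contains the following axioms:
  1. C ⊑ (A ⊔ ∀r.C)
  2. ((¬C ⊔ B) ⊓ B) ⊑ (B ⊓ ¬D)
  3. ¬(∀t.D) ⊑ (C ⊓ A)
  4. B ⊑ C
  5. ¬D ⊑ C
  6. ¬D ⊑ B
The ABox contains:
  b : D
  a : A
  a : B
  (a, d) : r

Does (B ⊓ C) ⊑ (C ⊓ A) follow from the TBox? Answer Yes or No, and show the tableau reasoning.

No

1. (B ⊓ C) ⊑ (C ⊓ A)  ⇔  ((B ⊓ C) ⊓ (¬C ⊔ ¬A)) unsat w.r.t. T
   apply at x₀: C⊑(A ⊔ ∀r.C)
   open: L(x₀) ⊇ {B, C, ¬A, ¬D, ∀r.C, …}
2. Hence (B ⊓ C) ⊑ (C ⊓ A): not entailed.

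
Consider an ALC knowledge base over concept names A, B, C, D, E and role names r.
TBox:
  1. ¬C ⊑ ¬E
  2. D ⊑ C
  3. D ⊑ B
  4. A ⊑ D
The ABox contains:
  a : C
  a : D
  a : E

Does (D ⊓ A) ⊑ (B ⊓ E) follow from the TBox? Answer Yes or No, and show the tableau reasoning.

1. (D ⊓ A) ⊑ (B ⊓ E)  ⇔  ((D ⊓ A) ⊓ (¬B ⊔ ¬E)) unsat w.r.t. T
   apply at x₀: D⊑C; D⊑B
   open: L(x₀) ⊇ {A, B, C, D, ¬E}
2. Hence (D ⊓ A) ⊑ (B ⊓ E): not entailed.

No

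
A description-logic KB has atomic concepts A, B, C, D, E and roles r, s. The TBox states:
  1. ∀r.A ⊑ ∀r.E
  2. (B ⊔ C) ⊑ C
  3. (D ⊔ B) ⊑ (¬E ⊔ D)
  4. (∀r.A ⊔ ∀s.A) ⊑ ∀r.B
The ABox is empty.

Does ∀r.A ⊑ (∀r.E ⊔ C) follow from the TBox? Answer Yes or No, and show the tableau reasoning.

Yes

1. ∀r.A ⊑ (∀r.E ⊔ C)  ⇔  (∀r.A ⊓ (∃r.¬E ⊓ ¬C)) unsat w.r.t. T
   all branches close; clash {C, ¬C} at x₀
2. Hence ∀r.A ⊑ (∀r.E ⊔ C): entailed.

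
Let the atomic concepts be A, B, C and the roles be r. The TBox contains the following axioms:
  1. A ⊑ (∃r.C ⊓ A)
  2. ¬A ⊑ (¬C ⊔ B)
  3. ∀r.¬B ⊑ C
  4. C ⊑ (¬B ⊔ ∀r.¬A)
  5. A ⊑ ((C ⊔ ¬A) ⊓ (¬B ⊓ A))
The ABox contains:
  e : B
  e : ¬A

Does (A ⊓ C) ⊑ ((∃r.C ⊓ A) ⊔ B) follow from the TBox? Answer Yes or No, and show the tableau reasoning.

1. (A ⊓ C) ⊑ ((∃r.C ⊓ A) ⊔ B)  ⇔  ((A ⊓ C) ⊓ ((∀r.¬C ⊔ ¬A) ⊓ ¬B)) unsat w.r.t. T
   all branches close; clash {A, ¬A} at x₀
2. Hence (A ⊓ C) ⊑ ((∃r.C ⊓ A) ⊔ B): entailed.

Yes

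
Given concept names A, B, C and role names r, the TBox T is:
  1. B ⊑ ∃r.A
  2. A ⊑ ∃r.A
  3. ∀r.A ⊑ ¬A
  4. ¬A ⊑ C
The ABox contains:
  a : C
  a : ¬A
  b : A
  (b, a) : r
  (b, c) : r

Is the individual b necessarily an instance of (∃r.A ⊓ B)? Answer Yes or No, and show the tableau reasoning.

No

1. b : (∃r.A ⊓ B)?  L(b) = {A} ∪ {(∀r.¬A ⊔ ¬B)}
   apply at b: A⊑∃r.A
   open: L(b) ⊇ {A, ¬B, ∃r.A, ∃r.¬A} (+ ∃-successors) — b ∉ (∃r.A ⊓ B) possible
2. Hence b : (∃r.A ⊓ B): not entailed.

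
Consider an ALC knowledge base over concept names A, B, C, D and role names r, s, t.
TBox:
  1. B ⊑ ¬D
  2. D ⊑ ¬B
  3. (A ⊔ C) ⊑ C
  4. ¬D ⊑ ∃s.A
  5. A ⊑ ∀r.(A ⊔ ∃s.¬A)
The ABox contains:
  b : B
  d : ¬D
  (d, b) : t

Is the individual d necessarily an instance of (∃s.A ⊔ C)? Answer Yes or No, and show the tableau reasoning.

Yes

1. d : (∃s.A ⊔ C)?  L(d) = {¬D} ∪ {(∀s.¬A ⊓ ¬C)}
   clash {C, ¬C} at d — d ∈ (∃s.A ⊔ C)
2. Hence d : (∃s.A ⊔ C): entailed.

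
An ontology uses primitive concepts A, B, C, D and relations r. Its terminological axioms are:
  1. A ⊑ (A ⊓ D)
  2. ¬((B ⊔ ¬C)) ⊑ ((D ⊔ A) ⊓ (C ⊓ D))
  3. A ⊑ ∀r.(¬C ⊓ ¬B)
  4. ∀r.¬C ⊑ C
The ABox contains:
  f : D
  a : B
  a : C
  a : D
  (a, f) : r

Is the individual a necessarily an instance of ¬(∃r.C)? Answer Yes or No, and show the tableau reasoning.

No

1. a : ¬(∃r.C)?  L(a) = {B, C, D} ∪ {∃r.C}
   open: L(a) ⊇ {B, C, D, ¬A, ∃r.C} (+ ∃-successors) — a ∉ ¬(∃r.C) possible
2. Hence a : ¬(∃r.C): not entailed.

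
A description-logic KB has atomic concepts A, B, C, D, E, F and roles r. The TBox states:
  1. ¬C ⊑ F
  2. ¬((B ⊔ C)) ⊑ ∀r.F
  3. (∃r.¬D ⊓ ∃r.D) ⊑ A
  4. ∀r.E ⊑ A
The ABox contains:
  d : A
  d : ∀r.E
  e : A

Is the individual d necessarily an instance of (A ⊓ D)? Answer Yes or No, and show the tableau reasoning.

No

1. d : (A ⊓ D)?  L(d) = {A, ∀r.E} ∪ {(¬A ⊔ ¬D)}
   open: L(d) ⊇ {A, C, ¬D, ∀r.E} — d ∉ (A ⊓ D) possible
2. Hence d : (A ⊓ D): not entailed.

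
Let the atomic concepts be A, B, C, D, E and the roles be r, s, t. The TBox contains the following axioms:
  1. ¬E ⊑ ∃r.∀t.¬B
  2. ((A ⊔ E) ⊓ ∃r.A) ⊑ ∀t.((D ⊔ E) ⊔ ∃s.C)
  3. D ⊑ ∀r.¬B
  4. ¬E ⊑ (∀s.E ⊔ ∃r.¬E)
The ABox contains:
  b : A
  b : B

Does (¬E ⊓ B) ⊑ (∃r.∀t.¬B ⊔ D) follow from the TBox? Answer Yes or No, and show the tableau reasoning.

1. (¬E ⊓ B) ⊑ (∃r.∀t.¬B ⊔ D)  ⇔  ((¬E ⊓ B) ⊓ (∀r.∃t.B ⊓ ¬D)) unsat w.r.t. T
   all branches close; clash {B, ¬B} at an ∃-successor
2. Hence (¬E ⊓ B) ⊑ (∃r.∀t.¬B ⊔ D): entailed.

Yes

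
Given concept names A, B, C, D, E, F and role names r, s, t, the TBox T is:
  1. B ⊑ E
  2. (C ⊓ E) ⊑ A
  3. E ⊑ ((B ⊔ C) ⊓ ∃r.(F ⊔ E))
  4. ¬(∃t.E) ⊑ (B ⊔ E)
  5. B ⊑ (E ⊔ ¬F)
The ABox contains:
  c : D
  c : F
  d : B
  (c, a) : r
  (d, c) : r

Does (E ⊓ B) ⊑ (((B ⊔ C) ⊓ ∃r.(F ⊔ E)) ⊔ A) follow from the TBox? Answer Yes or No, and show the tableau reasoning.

1. (E ⊓ B) ⊑ (((B ⊔ C) ⊓ ∃r.(F ⊔ E)) ⊔ A)  ⇔  ((E ⊓ B) ⊓ (((¬B ⊓ ¬C) ⊔ ∀r.(¬F ⊓ ¬E)) ⊓ ¬A)) unsat w.r.t. T
   all branches close; clash {A, ¬A} at x₀
2. Hence (E ⊓ B) ⊑ (((B ⊔ C) ⊓ ∃r.(F ⊔ E)) ⊔ A): entailed.

Yes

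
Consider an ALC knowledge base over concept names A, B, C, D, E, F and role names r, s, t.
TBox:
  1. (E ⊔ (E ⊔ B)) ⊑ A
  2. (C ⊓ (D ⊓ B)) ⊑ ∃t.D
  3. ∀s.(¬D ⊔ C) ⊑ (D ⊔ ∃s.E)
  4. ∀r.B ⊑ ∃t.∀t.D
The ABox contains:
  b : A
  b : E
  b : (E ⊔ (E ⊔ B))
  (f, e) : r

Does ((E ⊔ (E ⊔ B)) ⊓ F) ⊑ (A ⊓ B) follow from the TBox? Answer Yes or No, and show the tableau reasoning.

1. ((E ⊔ (E ⊔ B)) ⊓ F) ⊑ (A ⊓ B)  ⇔  (((E ⊔ (E ⊔ B)) ⊓ F) ⊓ (¬A ⊔ ¬B)) unsat w.r.t. T
   apply at x₀: (E ⊔ (E ⊔ B))⊑A
   open: L(x₀) ⊇ {A, E, F, ¬B, ¬C, …} (+ ∃-successors)
2. Hence ((E ⊔ (E ⊔ B)) ⊓ F) ⊑ (A ⊓ B): not entailed.

No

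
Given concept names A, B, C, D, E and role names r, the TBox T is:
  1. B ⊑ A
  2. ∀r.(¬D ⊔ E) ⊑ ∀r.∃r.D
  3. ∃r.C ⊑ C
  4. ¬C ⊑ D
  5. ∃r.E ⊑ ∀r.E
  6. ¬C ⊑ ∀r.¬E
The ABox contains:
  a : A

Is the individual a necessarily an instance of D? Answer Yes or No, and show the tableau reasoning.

1. a : D?  L(a) = {A} ∪ {¬D}
   open: L(a) ⊇ {A, C, ¬D, ∀r.¬E, ∃r.(D ⊓ ¬E)} (+ ∃-successors) — a ∉ D possible
2. Hence a : D: not entailed.

No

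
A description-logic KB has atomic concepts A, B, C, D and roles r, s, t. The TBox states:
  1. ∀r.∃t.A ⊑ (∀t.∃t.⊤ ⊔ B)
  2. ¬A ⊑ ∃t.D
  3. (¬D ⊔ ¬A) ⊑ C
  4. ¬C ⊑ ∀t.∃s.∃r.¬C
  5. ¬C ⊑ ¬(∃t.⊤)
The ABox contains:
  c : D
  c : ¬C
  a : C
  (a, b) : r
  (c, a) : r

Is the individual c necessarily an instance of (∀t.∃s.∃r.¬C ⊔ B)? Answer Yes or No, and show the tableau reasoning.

1. c : (∀t.∃s.∃r.¬C ⊔ B)?  L(c) = {D, ¬C} ∪ {(∃t.∀s.∀r.C ⊓ ¬B)}
   clash {C, ¬C} at c — c ∈ (∀t.∃s.∃r.¬C ⊔ B)
2. Hence c : (∀t.∃s.∃r.¬C ⊔ B): entailed.

Yes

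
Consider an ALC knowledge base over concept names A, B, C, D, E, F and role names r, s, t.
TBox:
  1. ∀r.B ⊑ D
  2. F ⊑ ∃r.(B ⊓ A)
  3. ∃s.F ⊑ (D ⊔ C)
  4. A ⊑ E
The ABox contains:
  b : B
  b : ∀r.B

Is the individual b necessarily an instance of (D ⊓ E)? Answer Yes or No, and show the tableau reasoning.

No

1. b : (D ⊓ E)?  L(b) = {B, ∀r.B} ∪ {(¬D ⊔ ¬E)}
   apply at b: ∀r.B⊑D
   open: L(b) ⊇ {B, D, ¬A, ¬E, ¬F, …} — b ∉ (D ⊓ E) possible
2. Hence b : (D ⊓ E): not entailed.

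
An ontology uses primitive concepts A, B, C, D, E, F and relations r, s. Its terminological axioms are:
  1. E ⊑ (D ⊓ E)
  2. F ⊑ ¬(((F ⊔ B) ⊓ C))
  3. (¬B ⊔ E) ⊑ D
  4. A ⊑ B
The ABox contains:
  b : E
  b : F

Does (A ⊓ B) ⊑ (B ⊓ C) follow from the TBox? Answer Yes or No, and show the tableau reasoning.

1. (A ⊓ B) ⊑ (B ⊓ C)  ⇔  ((A ⊓ B) ⊓ (¬B ⊔ ¬C)) unsat w.r.t. T
   open: L(x₀) ⊇ {A, B, ¬C, ¬E, ¬F}
2. Hence (A ⊓ B) ⊑ (B ⊓ C): not entailed.

No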